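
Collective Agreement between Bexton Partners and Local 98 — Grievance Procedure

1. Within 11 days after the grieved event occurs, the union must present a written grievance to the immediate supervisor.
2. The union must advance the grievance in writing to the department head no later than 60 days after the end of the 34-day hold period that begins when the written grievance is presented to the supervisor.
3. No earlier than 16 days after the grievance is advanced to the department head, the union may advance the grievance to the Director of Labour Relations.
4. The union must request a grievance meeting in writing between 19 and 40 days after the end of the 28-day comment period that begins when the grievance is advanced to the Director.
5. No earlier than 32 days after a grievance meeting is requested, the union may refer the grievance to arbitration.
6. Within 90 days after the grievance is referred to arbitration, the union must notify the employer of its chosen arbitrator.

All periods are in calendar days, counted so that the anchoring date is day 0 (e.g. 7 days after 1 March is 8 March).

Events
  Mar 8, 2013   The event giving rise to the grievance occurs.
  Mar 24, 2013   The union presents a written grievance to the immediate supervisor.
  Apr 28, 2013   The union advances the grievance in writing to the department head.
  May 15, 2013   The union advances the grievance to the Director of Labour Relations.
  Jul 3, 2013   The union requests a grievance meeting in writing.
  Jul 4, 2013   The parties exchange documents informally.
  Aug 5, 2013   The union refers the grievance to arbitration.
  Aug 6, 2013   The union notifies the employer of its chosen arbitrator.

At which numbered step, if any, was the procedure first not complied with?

Step 1: 11 days after Mar 8, 2013 (when the grieved event occurs) is Mar 19, 2013; done Mar 24, 2013 — 5 days late.

Step 1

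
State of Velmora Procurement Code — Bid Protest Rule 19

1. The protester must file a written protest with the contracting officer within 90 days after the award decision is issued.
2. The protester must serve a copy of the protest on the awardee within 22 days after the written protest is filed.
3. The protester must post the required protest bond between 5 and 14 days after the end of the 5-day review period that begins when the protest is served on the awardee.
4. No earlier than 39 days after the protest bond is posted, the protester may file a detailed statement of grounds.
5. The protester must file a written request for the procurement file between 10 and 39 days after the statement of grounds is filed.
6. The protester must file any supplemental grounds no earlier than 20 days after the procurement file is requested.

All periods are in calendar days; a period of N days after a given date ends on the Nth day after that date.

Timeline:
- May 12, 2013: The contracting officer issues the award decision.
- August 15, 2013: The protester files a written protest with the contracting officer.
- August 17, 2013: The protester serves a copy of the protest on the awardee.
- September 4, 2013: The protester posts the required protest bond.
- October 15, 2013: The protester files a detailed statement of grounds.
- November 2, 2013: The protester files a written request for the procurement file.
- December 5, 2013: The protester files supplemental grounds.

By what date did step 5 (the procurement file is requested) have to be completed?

Step 5 runs from October 15, 2013, when the statement of grounds is filed. The window is 10–39 days after October 15, 2013; it closes on November 23, 2013.

November 23, 2013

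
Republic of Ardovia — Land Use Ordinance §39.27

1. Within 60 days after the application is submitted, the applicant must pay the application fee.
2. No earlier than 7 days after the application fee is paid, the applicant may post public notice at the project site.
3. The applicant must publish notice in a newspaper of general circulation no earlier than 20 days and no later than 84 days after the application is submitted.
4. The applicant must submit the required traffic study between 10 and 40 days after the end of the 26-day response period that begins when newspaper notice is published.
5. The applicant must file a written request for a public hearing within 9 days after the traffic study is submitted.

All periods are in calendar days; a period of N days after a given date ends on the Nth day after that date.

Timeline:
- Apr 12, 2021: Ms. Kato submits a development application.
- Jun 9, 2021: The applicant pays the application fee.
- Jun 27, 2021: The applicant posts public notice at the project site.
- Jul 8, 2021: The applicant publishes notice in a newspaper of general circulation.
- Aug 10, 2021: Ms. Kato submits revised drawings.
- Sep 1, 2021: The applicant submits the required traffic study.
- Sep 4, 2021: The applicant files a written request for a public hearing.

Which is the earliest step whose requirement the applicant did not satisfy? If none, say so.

Step 1 — counting 60 days from Apr 12, 2021 (when the application is submitted) gives a deadline of Jun 11, 2021; Jun 9, 2021 is within that limit.
Step 2 — must wait 7 days from Jun 9, 2021 (when the application fee is paid), so not before Jun 16, 2021; Jun 27, 2021 is on or after that date.
Step 3 — 20 and 84 days from Apr 12, 2021 (when the application is submitted) are May 2, 2021 and Jul 5, 2021 respectively; done Jul 8, 2021 — 3 days after the window closed.

Step 3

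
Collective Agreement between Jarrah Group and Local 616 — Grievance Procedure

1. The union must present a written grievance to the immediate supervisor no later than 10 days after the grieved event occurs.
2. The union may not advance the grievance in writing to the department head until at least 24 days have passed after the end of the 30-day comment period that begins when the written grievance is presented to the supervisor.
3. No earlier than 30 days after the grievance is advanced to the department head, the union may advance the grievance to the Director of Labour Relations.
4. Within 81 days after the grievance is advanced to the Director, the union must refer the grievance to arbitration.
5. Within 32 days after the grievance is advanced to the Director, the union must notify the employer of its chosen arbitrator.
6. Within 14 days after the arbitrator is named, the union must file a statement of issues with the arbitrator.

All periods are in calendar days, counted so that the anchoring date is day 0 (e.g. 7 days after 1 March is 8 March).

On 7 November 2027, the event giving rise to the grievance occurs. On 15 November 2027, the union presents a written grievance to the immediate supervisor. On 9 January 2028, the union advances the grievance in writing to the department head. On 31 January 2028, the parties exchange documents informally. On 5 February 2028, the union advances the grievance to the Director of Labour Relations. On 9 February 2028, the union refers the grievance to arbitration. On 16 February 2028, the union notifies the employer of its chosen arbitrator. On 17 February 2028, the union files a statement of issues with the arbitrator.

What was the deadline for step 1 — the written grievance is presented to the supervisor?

Step 1 runs from 7 November 2027, when the grieved event occurs. 10 days after 7 November 2027 is 17 November 2027.

17 November 2027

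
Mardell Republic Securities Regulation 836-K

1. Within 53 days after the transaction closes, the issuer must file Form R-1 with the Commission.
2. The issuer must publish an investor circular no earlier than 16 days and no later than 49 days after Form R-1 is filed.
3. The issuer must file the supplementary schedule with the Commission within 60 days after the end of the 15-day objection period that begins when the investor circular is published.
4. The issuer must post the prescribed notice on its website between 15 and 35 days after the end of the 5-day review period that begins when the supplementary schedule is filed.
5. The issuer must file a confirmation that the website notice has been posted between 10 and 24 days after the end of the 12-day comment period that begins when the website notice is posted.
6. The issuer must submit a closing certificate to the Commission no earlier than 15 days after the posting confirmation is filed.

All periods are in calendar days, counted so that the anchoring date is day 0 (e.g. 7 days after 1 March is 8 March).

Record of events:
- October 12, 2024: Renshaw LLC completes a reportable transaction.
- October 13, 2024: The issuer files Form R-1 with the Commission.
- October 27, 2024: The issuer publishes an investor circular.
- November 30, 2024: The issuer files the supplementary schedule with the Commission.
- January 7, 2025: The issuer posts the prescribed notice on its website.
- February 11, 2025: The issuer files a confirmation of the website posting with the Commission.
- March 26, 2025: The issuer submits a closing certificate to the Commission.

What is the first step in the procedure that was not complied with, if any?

Step 2

Step 1: 53 days after October 12, 2024 (when the transaction closes) is December 4, 2024; done October 13, 2024 — timely.
Step 2: the window is 16–49 days after October 13, 2024 (when Form R-1 is filed), so October 29, 2024 through December 1, 2024; October 27, 2024 is 2 days too early.
The procedure was therefore not followed at step 2.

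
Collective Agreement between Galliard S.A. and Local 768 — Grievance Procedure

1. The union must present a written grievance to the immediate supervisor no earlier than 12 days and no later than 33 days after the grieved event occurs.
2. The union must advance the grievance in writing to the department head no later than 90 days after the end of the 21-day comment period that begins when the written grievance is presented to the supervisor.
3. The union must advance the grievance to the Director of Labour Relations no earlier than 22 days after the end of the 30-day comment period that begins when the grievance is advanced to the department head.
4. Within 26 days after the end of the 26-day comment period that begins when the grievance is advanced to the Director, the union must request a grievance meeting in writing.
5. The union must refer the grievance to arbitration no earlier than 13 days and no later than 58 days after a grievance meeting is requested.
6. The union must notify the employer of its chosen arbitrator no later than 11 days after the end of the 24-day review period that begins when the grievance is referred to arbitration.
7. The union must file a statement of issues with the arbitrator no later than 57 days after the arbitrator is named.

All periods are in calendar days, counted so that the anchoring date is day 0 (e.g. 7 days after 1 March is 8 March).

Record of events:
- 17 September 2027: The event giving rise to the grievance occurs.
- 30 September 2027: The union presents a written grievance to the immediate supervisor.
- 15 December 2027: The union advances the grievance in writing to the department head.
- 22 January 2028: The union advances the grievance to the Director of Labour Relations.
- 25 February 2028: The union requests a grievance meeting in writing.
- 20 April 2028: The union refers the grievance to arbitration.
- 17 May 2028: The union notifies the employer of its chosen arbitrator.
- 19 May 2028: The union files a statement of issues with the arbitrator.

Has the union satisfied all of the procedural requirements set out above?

Step 1: the window is 12–33 days after 17 September 2027 (when the grieved event occurs), so 29 September 2027 through 20 October 2027; 30 September 2027 falls inside that range.
Step 2: 90 days after 21 October 2027 (end of the 21-day comment period, which began when the written grievance is presented to the supervisor on 30 September 2027) is 19 January 2028; completed 15 December 2027, before the deadline.
Step 3: the earliest permitted date is 22 days after 14 January 2028 (end of the 30-day comment period, which began when the grievance is advanced to the department head on 15 December 2027), i.e. 5 February 2028; acted on 22 January 2028, 14 days prematurely.

No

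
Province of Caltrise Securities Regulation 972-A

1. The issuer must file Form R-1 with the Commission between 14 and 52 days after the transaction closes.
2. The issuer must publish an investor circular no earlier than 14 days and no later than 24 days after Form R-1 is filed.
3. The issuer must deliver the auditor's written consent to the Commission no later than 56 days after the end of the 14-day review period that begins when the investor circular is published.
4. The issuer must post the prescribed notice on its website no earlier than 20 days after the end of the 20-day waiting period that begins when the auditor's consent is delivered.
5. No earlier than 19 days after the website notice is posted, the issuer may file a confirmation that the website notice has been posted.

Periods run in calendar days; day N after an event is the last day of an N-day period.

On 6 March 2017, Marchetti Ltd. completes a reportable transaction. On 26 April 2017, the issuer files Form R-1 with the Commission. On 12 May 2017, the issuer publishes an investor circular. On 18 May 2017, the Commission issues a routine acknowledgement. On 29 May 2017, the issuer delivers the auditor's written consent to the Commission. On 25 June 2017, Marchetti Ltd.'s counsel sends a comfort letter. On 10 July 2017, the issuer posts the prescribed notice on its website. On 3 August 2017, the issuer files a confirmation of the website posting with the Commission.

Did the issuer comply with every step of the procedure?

Yes

(1) the permitted window runs from 6 March 2017 + 14 = 20 March 2017 to 6 March 2017 + 52 = 27 April 2017; 26 April 2017 falls inside that range.
(2) the permitted window runs from 26 April 2017 + 14 = 10 May 2017 to 26 April 2017 + 24 = 20 May 2017; 12 May 2017 falls inside that range.
(3) due by 26 May 2017 + 56 days = 21 July 2017; done 29 May 2017 — timely.
(4) permitted from 18 June 2017 + 20 days = 8 July 2017 onward; done 10 July 2017 — permitted.
(5) permitted from 10 July 2017 + 19 days = 29 July 2017 onward; done 3 August 2017 — permitted.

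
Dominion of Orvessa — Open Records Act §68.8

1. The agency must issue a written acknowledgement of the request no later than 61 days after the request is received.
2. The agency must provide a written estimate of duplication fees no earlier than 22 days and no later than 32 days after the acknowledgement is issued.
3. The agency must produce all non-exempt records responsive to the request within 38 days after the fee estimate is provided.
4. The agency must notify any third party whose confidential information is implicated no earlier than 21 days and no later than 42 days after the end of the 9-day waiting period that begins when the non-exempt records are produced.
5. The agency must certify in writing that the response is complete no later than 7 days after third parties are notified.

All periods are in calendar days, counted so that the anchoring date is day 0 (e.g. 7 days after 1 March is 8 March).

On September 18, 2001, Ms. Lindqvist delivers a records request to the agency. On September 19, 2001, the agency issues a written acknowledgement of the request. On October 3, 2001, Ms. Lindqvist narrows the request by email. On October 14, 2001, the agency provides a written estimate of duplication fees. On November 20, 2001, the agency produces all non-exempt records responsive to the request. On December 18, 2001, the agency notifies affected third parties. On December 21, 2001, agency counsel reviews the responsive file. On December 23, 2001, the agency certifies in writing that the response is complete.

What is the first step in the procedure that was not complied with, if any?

Step 1 — counting 61 days from September 18, 2001 (when the request is received) gives a deadline of November 18, 2001; September 19, 2001 is within that limit.
Step 2 — 22 and 32 days from September 19, 2001 (when the acknowledgement is issued) are October 11, 2001 and October 21, 2001 respectively; done October 14, 2001 — within the window.
Step 3 — counting 38 days from October 14, 2001 (when the fee estimate is provided) gives a deadline of November 21, 2001; done November 20, 2001 — timely.
Step 4 — 21 and 42 days from November 29, 2001 (end of the 9-day waiting period, which began when the non-exempt records are produced on November 20, 2001) are December 20, 2001 and January 10, 2002 respectively; December 18, 2001 is 2 days too early.
That is the first point of non-compliance.

Step 4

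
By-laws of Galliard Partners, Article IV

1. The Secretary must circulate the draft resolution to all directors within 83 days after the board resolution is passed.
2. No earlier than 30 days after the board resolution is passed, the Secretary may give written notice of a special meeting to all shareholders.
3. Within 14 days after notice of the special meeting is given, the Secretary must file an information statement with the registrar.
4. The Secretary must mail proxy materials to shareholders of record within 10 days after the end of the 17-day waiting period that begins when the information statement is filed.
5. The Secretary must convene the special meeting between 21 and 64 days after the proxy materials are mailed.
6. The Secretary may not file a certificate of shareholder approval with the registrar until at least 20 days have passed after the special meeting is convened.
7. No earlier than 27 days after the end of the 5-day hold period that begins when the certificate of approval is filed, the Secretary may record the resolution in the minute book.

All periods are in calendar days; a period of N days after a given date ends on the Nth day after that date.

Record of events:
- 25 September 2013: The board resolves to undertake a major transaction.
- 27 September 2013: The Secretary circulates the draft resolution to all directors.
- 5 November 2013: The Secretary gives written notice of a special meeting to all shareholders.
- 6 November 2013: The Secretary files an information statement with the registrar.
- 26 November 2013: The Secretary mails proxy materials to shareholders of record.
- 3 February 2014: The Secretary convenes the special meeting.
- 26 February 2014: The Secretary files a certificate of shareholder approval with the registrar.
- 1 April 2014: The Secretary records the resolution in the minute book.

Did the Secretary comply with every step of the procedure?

No

(1) due by 25 September 2013 + 83 days = 17 December 2013; 27 September 2013 is within that limit.
(2) permitted from 25 September 2013 + 30 days = 25 October 2013 onward; 5 November 2013 is on or after that date.
(3) due by 5 November 2013 + 14 days = 19 November 2013; 6 November 2013 is within that limit.
(4) due by 23 November 2013 + 10 days = 3 December 2013; 26 November 2013 is within that limit.
(5) the permitted window runs from 26 November 2013 + 21 = 17 December 2013 to 26 November 2013 + 64 = 29 January 2014; 3 February 2014 is 5 days past the end of the window.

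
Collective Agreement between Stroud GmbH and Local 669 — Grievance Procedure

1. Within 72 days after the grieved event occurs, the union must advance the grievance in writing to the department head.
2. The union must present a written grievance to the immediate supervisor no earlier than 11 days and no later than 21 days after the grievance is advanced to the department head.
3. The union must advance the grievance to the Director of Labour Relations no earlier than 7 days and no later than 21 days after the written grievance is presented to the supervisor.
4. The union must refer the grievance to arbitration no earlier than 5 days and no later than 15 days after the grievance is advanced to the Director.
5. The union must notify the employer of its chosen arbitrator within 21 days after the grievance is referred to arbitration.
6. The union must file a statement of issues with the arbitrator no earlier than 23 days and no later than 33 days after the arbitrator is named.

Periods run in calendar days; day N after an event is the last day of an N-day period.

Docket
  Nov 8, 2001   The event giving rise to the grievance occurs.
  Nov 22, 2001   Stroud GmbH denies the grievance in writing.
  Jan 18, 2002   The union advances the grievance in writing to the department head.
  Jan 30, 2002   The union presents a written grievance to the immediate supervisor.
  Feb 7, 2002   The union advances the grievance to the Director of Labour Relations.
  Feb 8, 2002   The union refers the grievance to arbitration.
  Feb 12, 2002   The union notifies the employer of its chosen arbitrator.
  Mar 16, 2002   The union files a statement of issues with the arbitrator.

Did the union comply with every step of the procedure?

Step 1 — counting 72 days from Nov 8, 2001 (when the grieved event occurs) gives a deadline of Jan 19, 2002; Jan 18, 2002 is within that limit.
Step 2 — 11 and 21 days from Jan 18, 2002 (when the grievance is advanced to the department head) are Jan 29, 2002 and Feb 8, 2002 respectively; Jan 30, 2002 falls inside that range.
Step 3 — 7 and 21 days from Jan 30, 2002 (when the written grievance is presented to the supervisor) are Feb 6, 2002 and Feb 20, 2002 respectively; done Feb 7, 2002, which is between those dates.
Step 4 — 5 and 15 days from Feb 7, 2002 (when the grievance is advanced to the Director) are Feb 12, 2002 and Feb 22, 2002 respectively; Feb 8, 2002 is 4 days too early.
Later steps need not be reached.

No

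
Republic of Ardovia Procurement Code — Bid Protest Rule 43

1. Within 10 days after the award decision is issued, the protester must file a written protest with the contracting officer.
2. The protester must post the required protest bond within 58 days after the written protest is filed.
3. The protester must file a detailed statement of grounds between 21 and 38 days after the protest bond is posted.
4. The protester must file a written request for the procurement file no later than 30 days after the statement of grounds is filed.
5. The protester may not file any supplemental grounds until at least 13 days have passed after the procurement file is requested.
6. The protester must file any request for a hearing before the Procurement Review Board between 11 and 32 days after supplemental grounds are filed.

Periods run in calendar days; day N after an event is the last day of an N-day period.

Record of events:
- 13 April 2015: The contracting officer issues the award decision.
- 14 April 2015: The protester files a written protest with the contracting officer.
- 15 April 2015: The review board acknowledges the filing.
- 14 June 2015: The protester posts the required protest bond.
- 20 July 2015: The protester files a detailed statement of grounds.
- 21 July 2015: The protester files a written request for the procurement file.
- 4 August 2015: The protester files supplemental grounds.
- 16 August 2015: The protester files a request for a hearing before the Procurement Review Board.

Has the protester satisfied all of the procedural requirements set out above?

No

(1) due by 13 April 2015 + 10 days = 23 April 2015; 14 April 2015 is within that limit.
(2) due by 14 April 2015 + 58 days = 11 June 2015; not done until 14 June 2015, 3 days after the deadline.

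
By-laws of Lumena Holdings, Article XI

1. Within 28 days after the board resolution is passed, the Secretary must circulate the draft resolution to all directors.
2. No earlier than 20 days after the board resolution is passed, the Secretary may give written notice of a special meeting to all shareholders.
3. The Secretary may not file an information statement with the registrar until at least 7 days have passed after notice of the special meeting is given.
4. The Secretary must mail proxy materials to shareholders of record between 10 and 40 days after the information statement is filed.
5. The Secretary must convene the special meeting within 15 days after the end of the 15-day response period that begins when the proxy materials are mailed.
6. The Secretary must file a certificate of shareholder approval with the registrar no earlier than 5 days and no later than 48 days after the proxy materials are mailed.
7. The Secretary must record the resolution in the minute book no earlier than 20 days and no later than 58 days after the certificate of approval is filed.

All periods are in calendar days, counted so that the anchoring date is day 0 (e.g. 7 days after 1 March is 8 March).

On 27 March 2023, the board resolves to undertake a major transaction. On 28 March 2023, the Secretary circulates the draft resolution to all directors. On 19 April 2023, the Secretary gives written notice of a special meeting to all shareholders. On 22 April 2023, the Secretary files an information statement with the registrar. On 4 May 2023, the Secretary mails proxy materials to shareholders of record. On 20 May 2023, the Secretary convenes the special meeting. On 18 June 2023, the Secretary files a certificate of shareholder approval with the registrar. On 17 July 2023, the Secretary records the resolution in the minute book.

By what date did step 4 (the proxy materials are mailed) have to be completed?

Step 4 runs from 22 April 2023, when the information statement is filed. The window is 10–40 days after 22 April 2023; it closes on 1 June 2023.

1 June 2023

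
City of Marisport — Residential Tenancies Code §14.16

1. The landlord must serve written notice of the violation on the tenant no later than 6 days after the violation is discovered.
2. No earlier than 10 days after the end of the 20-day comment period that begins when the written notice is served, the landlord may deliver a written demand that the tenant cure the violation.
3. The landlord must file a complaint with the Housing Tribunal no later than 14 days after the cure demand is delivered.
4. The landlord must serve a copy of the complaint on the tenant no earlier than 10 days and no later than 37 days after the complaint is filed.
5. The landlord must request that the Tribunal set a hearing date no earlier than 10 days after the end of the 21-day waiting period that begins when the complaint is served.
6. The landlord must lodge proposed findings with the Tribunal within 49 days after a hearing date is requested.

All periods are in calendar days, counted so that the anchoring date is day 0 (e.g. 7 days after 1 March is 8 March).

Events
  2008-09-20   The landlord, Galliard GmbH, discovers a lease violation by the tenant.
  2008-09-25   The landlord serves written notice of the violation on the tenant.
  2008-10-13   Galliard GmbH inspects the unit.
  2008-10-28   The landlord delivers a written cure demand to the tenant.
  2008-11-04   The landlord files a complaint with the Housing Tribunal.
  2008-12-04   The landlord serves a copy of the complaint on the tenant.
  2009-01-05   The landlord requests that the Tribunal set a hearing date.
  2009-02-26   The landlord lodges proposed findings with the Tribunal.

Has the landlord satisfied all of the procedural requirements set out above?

Step 1 — counting 6 days from 2008-09-20 (when the violation is discovered) gives a deadline of 2008-09-26; 2008-09-25 is within that limit.
Step 2 — must wait 10 days from 2008-10-15 (end of the 20-day comment period, which began when the written notice is served on 2008-09-25), so not before 2008-10-25; done 2008-10-28, after the minimum wait.
Step 3 — counting 14 days from 2008-10-28 (when the cure demand is delivered) gives a deadline of 2008-11-11; completed 2008-11-04, before the deadline.
Step 4 — 10 and 37 days from 2008-11-04 (when the complaint is filed) are 2008-11-14 and 2008-12-11 respectively; 2008-12-04 falls inside that range.
Step 5 — must wait 10 days from 2008-12-25 (end of the 21-day waiting period, which began when the complaint is served on 2008-12-04), so not before 2009-01-04; done 2009-01-05, after the minimum wait.
Step 6 — counting 49 days from 2009-01-05 (when a hearing date is requested) gives a deadline of 2009-02-23; done 2009-02-26 — 3 days late.
No need to go further; step 6 was not satisfied.

No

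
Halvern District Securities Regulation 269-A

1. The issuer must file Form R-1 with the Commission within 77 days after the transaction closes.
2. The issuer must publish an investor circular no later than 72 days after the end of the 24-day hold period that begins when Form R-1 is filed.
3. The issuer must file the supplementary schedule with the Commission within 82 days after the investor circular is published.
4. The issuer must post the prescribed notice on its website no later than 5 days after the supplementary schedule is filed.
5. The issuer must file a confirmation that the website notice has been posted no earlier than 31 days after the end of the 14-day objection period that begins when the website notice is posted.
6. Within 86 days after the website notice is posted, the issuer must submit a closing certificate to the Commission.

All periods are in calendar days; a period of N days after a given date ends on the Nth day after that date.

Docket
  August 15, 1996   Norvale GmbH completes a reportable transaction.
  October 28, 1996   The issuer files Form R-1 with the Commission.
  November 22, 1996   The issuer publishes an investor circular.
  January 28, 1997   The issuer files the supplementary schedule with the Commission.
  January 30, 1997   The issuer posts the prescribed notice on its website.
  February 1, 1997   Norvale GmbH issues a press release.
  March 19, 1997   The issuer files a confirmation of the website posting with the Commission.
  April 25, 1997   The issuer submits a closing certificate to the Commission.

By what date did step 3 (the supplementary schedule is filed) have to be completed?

Step 3 runs from November 22, 1996, when the investor circular is published. 82 days after November 22, 1996 is February 12, 1997.

February 12, 1997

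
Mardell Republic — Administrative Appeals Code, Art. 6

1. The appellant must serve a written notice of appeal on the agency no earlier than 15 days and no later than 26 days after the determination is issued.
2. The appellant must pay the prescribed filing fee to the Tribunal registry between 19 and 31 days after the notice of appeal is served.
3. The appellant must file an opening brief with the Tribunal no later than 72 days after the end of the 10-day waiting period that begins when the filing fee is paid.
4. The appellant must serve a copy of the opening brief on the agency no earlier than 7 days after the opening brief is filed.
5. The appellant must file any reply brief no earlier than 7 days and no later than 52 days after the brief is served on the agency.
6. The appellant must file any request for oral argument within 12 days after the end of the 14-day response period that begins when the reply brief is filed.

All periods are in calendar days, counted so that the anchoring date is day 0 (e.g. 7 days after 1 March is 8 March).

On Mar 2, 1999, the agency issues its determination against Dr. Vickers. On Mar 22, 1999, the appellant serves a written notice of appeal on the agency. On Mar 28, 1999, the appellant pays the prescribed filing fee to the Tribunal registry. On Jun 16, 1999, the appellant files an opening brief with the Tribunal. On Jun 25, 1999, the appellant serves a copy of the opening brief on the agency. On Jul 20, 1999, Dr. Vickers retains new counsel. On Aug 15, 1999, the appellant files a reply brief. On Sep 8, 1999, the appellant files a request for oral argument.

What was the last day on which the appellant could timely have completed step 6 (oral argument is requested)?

The reply brief is filed on Aug 15, 1999; the 14-day response period therefore ends Aug 29, 1999, and step 6 runs from that date. 12 days after Aug 29, 1999 is Sep 10, 1999.

Sep 10, 1999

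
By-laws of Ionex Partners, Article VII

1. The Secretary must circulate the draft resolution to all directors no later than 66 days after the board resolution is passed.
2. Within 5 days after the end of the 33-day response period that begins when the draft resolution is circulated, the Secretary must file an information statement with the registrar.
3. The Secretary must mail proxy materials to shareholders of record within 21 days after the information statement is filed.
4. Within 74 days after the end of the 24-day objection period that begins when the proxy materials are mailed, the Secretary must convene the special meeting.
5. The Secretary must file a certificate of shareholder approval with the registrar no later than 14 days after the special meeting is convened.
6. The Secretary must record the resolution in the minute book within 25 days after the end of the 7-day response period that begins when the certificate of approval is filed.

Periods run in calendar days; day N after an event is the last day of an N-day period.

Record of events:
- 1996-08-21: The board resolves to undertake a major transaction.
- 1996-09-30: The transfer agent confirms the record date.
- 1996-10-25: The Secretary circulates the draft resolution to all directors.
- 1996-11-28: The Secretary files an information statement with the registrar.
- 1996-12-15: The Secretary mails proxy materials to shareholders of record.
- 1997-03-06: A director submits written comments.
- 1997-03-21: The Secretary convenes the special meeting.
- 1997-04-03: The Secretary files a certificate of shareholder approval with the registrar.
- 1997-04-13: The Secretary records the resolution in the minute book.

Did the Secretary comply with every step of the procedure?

Yes

Step 1 — counting 66 days from 1996-08-21 (when the board resolution is passed) gives a deadline of 1996-10-26; completed 1996-10-25, before the deadline.
Step 2 — counting 5 days from 1996-11-27 (end of the 33-day response period, which began when the draft resolution is circulated on 1996-10-25) gives a deadline of 1996-12-02; completed 1996-11-28, before the deadline.
Step 3 — counting 21 days from 1996-11-28 (when the information statement is filed) gives a deadline of 1996-12-19; done 1996-12-15 — timely.
Step 4 — counting 74 days from 1997-01-08 (end of the 24-day objection period, which began when the proxy materials are mailed on 1996-12-15) gives a deadline of 1997-03-23; completed 1997-03-21, before the deadline.
Step 5 — counting 14 days from 1997-03-21 (when the special meeting is convened) gives a deadline of 1997-04-04; 1997-04-03 is within that limit.
Step 6 — counting 25 days from 1997-04-10 (end of the 7-day response period, which began when the certificate of approval is filed on 1997-04-03) gives a deadline of 1997-05-05; done 1997-04-13 — timely.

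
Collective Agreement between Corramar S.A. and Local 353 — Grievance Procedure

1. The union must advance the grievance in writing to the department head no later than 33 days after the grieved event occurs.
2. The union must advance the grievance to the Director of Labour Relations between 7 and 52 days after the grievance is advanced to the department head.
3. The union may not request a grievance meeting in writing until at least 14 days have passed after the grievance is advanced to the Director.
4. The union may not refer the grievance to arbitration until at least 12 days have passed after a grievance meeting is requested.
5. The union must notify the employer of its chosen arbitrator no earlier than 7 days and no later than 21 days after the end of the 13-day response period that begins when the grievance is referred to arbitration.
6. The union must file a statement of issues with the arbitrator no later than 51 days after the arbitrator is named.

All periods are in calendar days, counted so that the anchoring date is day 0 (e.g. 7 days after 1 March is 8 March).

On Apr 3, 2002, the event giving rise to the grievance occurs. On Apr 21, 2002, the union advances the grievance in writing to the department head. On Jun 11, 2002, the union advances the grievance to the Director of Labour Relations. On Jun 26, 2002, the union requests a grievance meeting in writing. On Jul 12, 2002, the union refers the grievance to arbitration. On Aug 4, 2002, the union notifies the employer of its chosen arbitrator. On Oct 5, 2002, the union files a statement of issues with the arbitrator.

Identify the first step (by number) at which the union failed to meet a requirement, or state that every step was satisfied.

Step 6

Step 1: 33 days after Apr 3, 2002 (when the grieved event occurs) is May 6, 2002; done Apr 21, 2002 — timely.
Step 2: the window is 7–52 days after Apr 21, 2002 (when the grievance is advanced to the department head), so Apr 28, 2002 through Jun 12, 2002; done Jun 11, 2002, which is between those dates.
Step 3: the earliest permitted date is 14 days after Jun 11, 2002 (when the grievance is advanced to the Director), i.e. Jun 25, 2002; done Jun 26, 2002, after the minimum wait.
Step 4: the earliest permitted date is 12 days after Jun 26, 2002 (when a grievance meeting is requested), i.e. Jul 8, 2002; done Jul 12, 2002, after the minimum wait.
Step 5: the window is 7–21 days after Jul 25, 2002 (end of the 13-day response period, which began when the grievance is referred to arbitration on Jul 12, 2002), so Aug 1, 2002 through Aug 15, 2002; Aug 4, 2002 falls inside that range.
Step 6: 51 days after Aug 4, 2002 (when the arbitrator is named) is Sep 24, 2002; done Oct 5, 2002 — 11 days late.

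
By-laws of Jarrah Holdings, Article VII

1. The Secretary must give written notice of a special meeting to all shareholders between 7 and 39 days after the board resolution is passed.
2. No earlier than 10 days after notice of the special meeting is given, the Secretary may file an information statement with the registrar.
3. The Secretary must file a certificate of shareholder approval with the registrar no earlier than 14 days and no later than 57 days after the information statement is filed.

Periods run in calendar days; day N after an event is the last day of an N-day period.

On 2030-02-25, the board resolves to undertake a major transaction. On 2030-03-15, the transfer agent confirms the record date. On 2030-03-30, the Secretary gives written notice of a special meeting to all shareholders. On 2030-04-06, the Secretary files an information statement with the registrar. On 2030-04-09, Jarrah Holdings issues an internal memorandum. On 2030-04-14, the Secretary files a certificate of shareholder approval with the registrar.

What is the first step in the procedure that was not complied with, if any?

Step 1 — 7 and 39 days from 2030-02-25 (when the board resolution is passed) are 2030-03-04 and 2030-04-05 respectively; 2030-03-30 falls inside that range.
Step 2 — must wait 10 days from 2030-03-30 (when notice of the special meeting is given), so not before 2030-04-09; done 2030-04-06 — 3 days too early.

Step 2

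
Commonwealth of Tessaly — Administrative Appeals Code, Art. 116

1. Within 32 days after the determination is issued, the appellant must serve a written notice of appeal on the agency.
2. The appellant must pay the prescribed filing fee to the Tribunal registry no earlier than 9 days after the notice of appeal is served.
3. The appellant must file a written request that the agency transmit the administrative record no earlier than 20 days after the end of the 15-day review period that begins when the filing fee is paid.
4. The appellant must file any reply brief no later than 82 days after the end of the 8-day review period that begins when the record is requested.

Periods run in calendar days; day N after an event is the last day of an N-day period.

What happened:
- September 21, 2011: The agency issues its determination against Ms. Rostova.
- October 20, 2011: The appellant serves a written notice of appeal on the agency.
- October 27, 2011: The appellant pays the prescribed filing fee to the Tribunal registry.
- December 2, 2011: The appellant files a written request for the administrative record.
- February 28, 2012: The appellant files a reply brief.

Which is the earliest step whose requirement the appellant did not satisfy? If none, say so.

Step 2

Step 1: 32 days after September 21, 2011 (when the determination is issued) is October 23, 2011; October 20, 2011 is within that limit.
Step 2: the earliest permitted date is 9 days after October 20, 2011 (when the notice of appeal is served), i.e. October 29, 2011; October 27, 2011 is 2 days before the earliest permitted date.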